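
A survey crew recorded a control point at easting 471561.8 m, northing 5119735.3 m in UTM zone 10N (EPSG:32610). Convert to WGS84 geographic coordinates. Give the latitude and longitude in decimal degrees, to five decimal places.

lat 46.23060°, lon -123.36880°

Zone 10N: λ₀ = -123°, k₀ = 0.9996, false easting 500000 m.
Meridian distance M = (N − FN)/k₀ = 5121784.0 m.
Inverse transverse Mercator on WGS84 gives φ = 46.23059958°, λ = -123.36880046°.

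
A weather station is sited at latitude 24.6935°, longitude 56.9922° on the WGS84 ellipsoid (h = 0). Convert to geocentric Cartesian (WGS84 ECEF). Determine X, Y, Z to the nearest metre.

WGS84: a = 6378137 m, e² = 0.006694380; N(φ) = a/√(1−e²sin²φ) = 6381866.211 m.
X = (N+h)·cosφ·cosλ = 3158631.678 m; Y = (N+h)·cosφ·sinλ = 4862416.940 m; Z = (N(1−e²)+h)·sinφ = 2648266.002 m.

X 3158632 m, Y 4862417 m, Z 2648266 m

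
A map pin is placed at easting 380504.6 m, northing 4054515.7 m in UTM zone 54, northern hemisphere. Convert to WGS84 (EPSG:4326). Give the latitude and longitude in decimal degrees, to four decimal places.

lat 36.6287°, lon 139.6635°

Zone 54N: λ₀ = 141°, k₀ = 0.9996, false easting 500000 m.
Meridian distance M = (N − FN)/k₀ = 4056138.2 m.
Inverse transverse Mercator on WGS84 gives φ = 36.62869958°, λ = 139.66349979°.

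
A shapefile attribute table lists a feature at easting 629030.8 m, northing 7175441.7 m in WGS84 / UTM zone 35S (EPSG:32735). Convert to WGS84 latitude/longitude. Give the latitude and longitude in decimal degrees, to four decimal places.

lat -25.5327°, lon 28.2842°

Zone 35S: λ₀ = 27°, k₀ = 0.9996, false easting 500000 m, false northing 10000000 m.
Meridian distance M = (N − FN)/k₀ = -2825688.6 m.
Inverse transverse Mercator on WGS84 gives φ = -25.53269978°, λ = 28.28420023°.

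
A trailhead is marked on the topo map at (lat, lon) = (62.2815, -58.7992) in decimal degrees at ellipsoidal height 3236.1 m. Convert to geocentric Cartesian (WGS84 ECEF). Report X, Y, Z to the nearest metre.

X 1541667 m, Y -2545514 m, Z 5626040 m

WGS84: a = 6378137 m, e² = 0.006694380; N(φ) = a/√(1−e²sin²φ) = 6394933.259 m.
X = (N+h)·cosφ·cosλ = 1541666.876 m; Y = (N+h)·cosφ·sinλ = -2545514.367 m; Z = (N(1−e²)+h)·sinφ = 5626040.391 m.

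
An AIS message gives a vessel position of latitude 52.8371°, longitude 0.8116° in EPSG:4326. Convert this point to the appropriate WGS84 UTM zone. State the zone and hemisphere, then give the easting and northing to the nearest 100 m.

Zone 31N: E 352600 m, N 5856400 m

Longitude 0.8116° lies in the 6° band [0°, 6°), giving zone 31; latitude is north of the equator, so 31N.
Zone 31 central meridian λ₀ = 6×31 − 183 = 3°; Δλ = -2.1884°.
Transverse Mercator on WGS84 with k₀ = 0.9996 gives E = 352593.156 m, N = 5856393.371 m.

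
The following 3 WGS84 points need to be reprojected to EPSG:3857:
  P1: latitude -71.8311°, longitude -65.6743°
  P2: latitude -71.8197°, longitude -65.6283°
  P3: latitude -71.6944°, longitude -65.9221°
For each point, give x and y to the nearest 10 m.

Web Mercator: x = R·λ, y = R·ln tan(π/4+φ/2), R = 6378137 m.
P1 (-71.8311°, -65.6743°) → (-7310829.634, -11692614.773) m.
P2 (-71.8197°, -65.6283°) → (-7305708.938, -11688546.205) m.
P3 (-71.6944°, -65.9221°) → (-7338414.604, -11643989.355) m.

P1: x -7310830 m, y -11692610 m; P2: x -7305710 m, y -11688550 m; P3: x -7338410 m, y -11643990 m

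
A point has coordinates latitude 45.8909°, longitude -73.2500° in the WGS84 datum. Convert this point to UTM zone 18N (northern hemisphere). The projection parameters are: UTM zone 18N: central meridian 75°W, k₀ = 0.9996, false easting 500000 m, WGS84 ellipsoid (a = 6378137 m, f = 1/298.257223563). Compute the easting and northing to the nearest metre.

E 635772 m, N 5083415 m

Zone 18 central meridian λ₀ = 6×18 − 183 = -75°; Δλ = +1.7500°.
Transverse Mercator on WGS84 with k₀ = 0.9996 gives E = 635772.002 m, N = 5083414.856 m.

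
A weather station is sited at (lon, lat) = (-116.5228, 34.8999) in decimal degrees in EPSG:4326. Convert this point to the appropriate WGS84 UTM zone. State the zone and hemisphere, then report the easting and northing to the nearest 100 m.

Zone 11N: E 543600 m, N 3862000 m

Longitude -116.5228° lies in the 6° band [-120°, -114°), giving zone 11; latitude is north of the equator, so 11N.
Zone 11 central meridian λ₀ = 6×11 − 183 = -117°; Δλ = +0.4772°.
Transverse Mercator on WGS84 with k₀ = 0.9996 gives E = 543598.428 m, N = 3862046.326 m.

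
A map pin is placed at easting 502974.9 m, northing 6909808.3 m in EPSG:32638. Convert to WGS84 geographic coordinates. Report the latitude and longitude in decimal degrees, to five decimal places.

lat 62.31980°, lon 45.05740°

Zone 38N: λ₀ = 45°, k₀ = 0.9996, false easting 500000 m.
Meridian distance M = (N − FN)/k₀ = 6912573.3 m.
Inverse transverse Mercator on WGS84 gives φ = 62.31979968°, λ = 45.05740009°.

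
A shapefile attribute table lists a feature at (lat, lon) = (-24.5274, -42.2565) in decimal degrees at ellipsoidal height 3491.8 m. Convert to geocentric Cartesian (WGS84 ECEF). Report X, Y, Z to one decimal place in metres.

X 4299571.9 m, Y -3906346.5 m, Z -2632988.4 m

WGS84: a = 6378137 m, e² = 0.006694380; N(φ) = a/√(1−e²sin²φ) = 6381819.264 m.
X = (N+h)·cosφ·cosλ = 4299571.912 m; Y = (N+h)·cosφ·sinλ = -3906346.462 m; Z = (N(1−e²)+h)·sinφ = -2632988.444 m.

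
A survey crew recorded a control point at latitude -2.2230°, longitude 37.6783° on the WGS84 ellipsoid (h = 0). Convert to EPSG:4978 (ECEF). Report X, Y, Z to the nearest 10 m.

X 5044240 m, Y 3895580 m, Z -245750 m

WGS84: a = 6378137 m, e² = 0.006694380; N(φ) = a/√(1−e²sin²φ) = 6378169.121 m.
X = (N+h)·cosφ·cosλ = 5044235.357 m; Y = (N+h)·cosφ·sinλ = 3895577.372 m; Z = (N(1−e²)+h)·sinφ = -245746.187 m.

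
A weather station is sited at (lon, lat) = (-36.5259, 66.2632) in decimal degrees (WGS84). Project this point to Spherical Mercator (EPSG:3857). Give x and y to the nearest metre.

x -4066045 m, y 9949255 m

Web Mercator is spherical with R = a = 6378137 m.
x = R·λ = 6378137 × -0.637497217 = -4066044.589 m.
y = R·ln tan(π/4 + φ/2) = 6378137 × 1.559899918 = 9949255.383 m.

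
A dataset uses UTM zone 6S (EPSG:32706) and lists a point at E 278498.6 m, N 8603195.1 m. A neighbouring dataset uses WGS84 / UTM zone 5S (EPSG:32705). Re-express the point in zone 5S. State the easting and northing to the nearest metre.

E 930458 m, N 8600801 m

UTM 6S → geographic: φ = -12.62749996°, λ = -149.03920039°.
UTM 5S (λ₀ = -153°) forward: E = 930458.311 m, N = 8600800.617 m.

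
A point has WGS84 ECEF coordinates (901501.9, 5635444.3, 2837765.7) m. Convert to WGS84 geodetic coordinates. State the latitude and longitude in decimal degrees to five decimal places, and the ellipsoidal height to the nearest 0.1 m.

λ = atan2(Y, X) = 80.91140029°; p = √(X²+Y²) = 5707095.4 m.
Bowring's method on WGS84 (a = 6378137 m, b = 6356752.314 m) gives φ = 26.59189982°, h = -196.378 m.

lat 26.59190°, lon 80.91140°, h -196.4 m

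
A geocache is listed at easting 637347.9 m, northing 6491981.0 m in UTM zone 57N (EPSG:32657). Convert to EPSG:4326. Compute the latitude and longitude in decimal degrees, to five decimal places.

Zone 57N: λ₀ = 159°, k₀ = 0.9996, false easting 500000 m.
Meridian distance M = (N − FN)/k₀ = 6494578.8 m.
Inverse transverse Mercator on WGS84 gives φ = 58.54659986°, λ = 161.35999915°.

lat 58.54660°, lon 161.36000°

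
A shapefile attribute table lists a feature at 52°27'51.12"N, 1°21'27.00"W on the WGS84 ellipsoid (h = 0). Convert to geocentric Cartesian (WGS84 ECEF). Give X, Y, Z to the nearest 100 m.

X 3893000 m, Y -92300 m, Z 5034400 m

WGS84: a = 6378137 m, e² = 0.006694380; N(φ) = a/√(1−e²sin²φ) = 6391603.805 m.
X = (N+h)·cosφ·cosλ = 3893036.548 m; Y = (N+h)·cosφ·sinλ = -92254.373 m; Z = (N(1−e²)+h)·sinφ = 5034438.476 m.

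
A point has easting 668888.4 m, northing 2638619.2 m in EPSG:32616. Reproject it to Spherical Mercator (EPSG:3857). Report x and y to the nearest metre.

Unproject from UTM 16N (λ₀ = -87°) → φ = 23.85010026°, λ = -85.34160032°.
Web Mercator (R = 6378137 m): x = -9500183.491 m, y = 2735152.783 m.

x -9500183 m, y 2735153 m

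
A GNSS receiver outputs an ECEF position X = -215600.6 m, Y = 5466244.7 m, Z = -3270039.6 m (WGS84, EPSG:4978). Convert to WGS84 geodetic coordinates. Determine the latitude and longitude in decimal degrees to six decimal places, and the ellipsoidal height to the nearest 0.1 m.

λ = atan2(Y, X) = 92.25869958°; p = √(X²+Y²) = 5470494.9 m.
Bowring's method on WGS84 (a = 6378137 m, b = 6356752.314 m) gives φ = -31.03900001°, h = 854.340 m.

lat -31.039000°, lon 92.258700°, h 854.3 m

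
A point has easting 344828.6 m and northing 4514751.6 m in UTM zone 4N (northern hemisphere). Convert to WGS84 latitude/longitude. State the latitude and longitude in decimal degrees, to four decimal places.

lat 40.7691°, lon -160.8386°

Zone 4N: λ₀ = -159°, k₀ = 0.9996, false easting 500000 m.
Meridian distance M = (N − FN)/k₀ = 4516558.2 m.
Inverse transverse Mercator on WGS84 gives φ = 40.76910009°, λ = -160.83859988°.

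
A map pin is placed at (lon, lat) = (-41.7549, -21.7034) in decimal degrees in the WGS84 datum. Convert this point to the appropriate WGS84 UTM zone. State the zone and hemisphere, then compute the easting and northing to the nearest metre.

Longitude -41.7549° lies in the 6° band [-42°, -36°), giving zone 24; latitude is south of the equator, so 24S.
Zone 24 central meridian λ₀ = 6×24 − 183 = -39°; Δλ = -2.7549°.
Transverse Mercator on WGS84 with k₀ = 0.9996 gives E = 214969.039 m, N = 7597466.519 m.

Zone 24S: E 214969 m, N 7597467 m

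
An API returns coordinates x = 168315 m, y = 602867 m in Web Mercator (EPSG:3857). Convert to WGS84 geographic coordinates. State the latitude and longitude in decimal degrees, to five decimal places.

R = 6378137 m. λ = x/R = 1.51199937°.
φ = 2·arctan(exp(y/R)) − 90° = 2·arctan(1.09913) − 90° = 5.40760030°.

lat 5.40760°, lon 1.51200°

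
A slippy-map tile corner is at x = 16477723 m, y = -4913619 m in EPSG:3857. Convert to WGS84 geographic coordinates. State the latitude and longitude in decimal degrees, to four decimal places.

R = 6378137 m. λ = x/R = 148.02190418°.
φ = 2·arctan(exp(y/R)) − 90° = 2·arctan(0.46283) − 90° = -40.32729835°.

lat -40.3273°, lon 148.0219°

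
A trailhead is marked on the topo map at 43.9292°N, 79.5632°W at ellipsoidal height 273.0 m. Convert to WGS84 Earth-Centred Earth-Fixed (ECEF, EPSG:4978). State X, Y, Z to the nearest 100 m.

X 833500 m, Y -4525000 m, Z 4402600 m

WGS84: a = 6378137 m, e² = 0.006694380; N(φ) = a/√(1−e²sin²φ) = 6388437.421 m.
X = (N+h)·cosφ·cosλ = 833499.302 m; Y = (N+h)·cosφ·sinλ = -4525009.865 m; Z = (N(1−e²)+h)·sinφ = 4402618.808 m.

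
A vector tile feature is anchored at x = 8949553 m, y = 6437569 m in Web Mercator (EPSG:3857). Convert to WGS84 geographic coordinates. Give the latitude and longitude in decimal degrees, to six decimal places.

lat 49.949698°, lon 80.395202°

R = 6378137 m. λ = x/R = 80.39520246°.
φ = 2·arctan(exp(y/R)) − 90° = 2·arctan(2.74373) − 90° = 49.94969815°.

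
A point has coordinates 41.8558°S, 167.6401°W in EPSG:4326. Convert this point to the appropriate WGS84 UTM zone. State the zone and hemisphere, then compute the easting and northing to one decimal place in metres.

Longitude -167.6401° lies in the 6° band [-168°, -162°), giving zone 3; latitude is south of the equator, so 3S.
Zone 3 central meridian λ₀ = 6×3 − 183 = -165°; Δλ = -2.6401°.
Transverse Mercator on WGS84 with k₀ = 0.9996 gives E = 280851.623 m, N = 5362863.676 m.

Zone 3S: E 280851.6 m, N 5362863.7 m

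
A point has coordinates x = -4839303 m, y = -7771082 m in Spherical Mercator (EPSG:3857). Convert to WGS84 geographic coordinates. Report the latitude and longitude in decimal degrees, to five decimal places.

lat -57.05360°, lon -43.47220°

R = 6378137 m. λ = x/R = -43.47219849°.
φ = 2·arctan(exp(y/R)) − 90° = 2·arctan(0.29570) − 90° = -57.05360026°.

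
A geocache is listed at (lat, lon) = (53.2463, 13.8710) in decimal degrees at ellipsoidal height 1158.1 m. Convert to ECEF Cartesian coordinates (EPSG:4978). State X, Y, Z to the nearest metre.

WGS84: a = 6378137 m, e² = 0.006694380; N(φ) = a/√(1−e²sin²φ) = 6391886.125 m.
X = (N+h)·cosφ·cosλ = 3713888.549 m; Y = (N+h)·cosφ·sinλ = 917099.854 m; Z = (N(1−e²)+h)·sinφ = 5087920.266 m.

X 3713889 m, Y 917100 m, Z 5087920 m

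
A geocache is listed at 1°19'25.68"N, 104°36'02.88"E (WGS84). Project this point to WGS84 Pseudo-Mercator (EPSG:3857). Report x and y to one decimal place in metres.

x 11644107.8 m, y 147377.9 m

Web Mercator is spherical with R = a = 6378137 m.
x = R·λ = 6378137 × 1.825628360 = 11644107.793 m.
y = R·ln tan(π/4 + φ/2) = 6378137 × 0.023106725 = 147377.855 m.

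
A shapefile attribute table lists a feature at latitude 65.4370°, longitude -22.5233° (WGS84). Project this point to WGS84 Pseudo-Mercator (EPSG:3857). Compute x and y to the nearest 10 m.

x -2507280 m, y 9724430 m

Web Mercator is spherical with R = a = 6378137 m.
x = R·λ = 6378137 × -0.393105743 = -2507282.287 m.
y = R·ln tan(π/4 + φ/2) = 6378137 × 1.524650868 = 9724432.116 m.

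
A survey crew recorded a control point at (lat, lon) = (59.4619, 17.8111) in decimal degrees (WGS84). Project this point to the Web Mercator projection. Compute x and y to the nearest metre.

Web Mercator is spherical with R = a = 6378137 m.
x = R·λ = 6378137 × 0.310862338 = 1982722.582 m.
y = R·ln tan(π/4 + φ/2) = 6378137 × 1.298325527 = 8280898.084 m.

x 1982723 m, y 8280898 m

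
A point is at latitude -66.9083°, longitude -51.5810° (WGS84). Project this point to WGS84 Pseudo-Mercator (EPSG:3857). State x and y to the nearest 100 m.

Web Mercator is spherical with R = a = 6378137 m.
x = R·λ = 6378137 × -0.900258281 = -5741970.655 m.
y = R·ln tan(π/4 + φ/2) = 6378137 × -1.588235321 = -10129982.465 m.

x -5742000 m, y -10130000 m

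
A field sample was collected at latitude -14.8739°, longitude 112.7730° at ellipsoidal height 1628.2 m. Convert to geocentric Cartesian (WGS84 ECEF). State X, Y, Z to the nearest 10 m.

X -2387270 m, Y 5686590 m, Z -1627040 m

WGS84: a = 6378137 m, e² = 0.006694380; N(φ) = a/√(1−e²sin²φ) = 6379544.163 m.
X = (N+h)·cosφ·cosλ = -2387268.314 m; Y = (N+h)·cosφ·sinλ = 5686586.729 m; Z = (N(1−e²)+h)·sinφ = -1627036.828 m.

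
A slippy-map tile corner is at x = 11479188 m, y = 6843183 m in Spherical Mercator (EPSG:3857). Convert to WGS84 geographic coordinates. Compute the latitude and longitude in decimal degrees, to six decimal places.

R = 6378137 m. λ = x/R = 103.11930030°.
φ = 2·arctan(exp(y/R)) − 90° = 2·arctan(2.92388) − 90° = 52.23750029°.

lat 52.237500°, lon 103.119300°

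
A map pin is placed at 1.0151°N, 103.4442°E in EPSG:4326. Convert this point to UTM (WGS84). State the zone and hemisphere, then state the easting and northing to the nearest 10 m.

Longitude 103.4442° lies in the 6° band [102°, 108°), giving zone 48; latitude is north of the equator, so 48N.
Zone 48 central meridian λ₀ = 6×48 − 183 = 105°; Δλ = -1.5558°.
Transverse Mercator on WGS84 with k₀ = 0.9996 gives E = 326883.995 m, N = 112240.815 m.

Zone 48N: E 326880 m, N 112240 m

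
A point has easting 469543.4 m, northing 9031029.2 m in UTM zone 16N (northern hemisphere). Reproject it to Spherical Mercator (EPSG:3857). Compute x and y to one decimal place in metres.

x -9886395.4 m, y 16456406.1 m

Unproject from UTM 16N (λ₀ = -87°) → φ = 81.33460012°, λ = -88.81100056°.
Web Mercator (R = 6378137 m): x = -9886395.359 m, y = 16456406.069 m.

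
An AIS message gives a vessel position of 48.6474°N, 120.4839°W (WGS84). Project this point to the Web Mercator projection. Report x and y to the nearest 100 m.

x -13412200 m, y 6215200 m

Web Mercator is spherical with R = a = 6378137 m.
x = R·λ = 6378137 × -2.102840751 = -13412206.397 m.
y = R·ln tan(π/4 + φ/2) = 6378137 × 0.974460561 = 6215242.959 m.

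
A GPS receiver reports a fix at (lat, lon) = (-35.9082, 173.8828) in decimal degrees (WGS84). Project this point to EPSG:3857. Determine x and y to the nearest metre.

x 19356545 m, y -4287997 m

Web Mercator is spherical with R = a = 6378137 m.
x = R·λ = 6378137 × 3.034827373 = 19356544.754 m.
y = R·ln tan(π/4 + φ/2) = 6378137 × -0.672296185 = -4287997.175 m.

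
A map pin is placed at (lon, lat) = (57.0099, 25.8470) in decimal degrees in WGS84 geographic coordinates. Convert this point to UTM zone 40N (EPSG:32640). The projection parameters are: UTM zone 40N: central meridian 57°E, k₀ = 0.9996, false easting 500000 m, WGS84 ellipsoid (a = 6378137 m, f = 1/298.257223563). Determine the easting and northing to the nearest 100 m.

Zone 40 central meridian λ₀ = 6×40 − 183 = 57°; Δλ = +0.0099°.
Transverse Mercator on WGS84 with k₀ = 0.9996 gives E = 500992.049 m, N = 2858740.272 m.

E 501000 m, N 2858700 m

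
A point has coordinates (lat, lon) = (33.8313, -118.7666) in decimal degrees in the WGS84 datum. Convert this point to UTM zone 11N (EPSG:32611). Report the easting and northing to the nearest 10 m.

E 336530 m, N 3744850 m

Zone 11 central meridian λ₀ = 6×11 − 183 = -117°; Δλ = -1.7666°.
Transverse Mercator on WGS84 with k₀ = 0.9996 gives E = 336526.597 m, N = 3744854.493 m.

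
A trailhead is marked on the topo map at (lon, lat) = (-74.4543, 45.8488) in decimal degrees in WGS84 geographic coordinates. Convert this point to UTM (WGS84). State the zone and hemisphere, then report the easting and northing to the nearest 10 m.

Longitude -74.4543° lies in the 6° band [-78°, -72°), giving zone 18; latitude is north of the equator, so 18N.
Zone 18 central meridian λ₀ = 6×18 − 183 = -75°; Δλ = +0.5457°.
Transverse Mercator on WGS84 with k₀ = 0.9996 gives E = 542369.743 m, N = 5077393.132 m.

Zone 18N: E 542370 m, N 5077390 m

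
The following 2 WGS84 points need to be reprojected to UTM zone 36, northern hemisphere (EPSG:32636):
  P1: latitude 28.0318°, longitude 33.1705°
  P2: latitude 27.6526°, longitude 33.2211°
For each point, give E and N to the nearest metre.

UTM zone 36N: λ₀ = 33°, k₀ = 0.9996.
P1 (28.0318°, 33.1705°) → (516759.080, 3100736.747) m.
P2 (27.6526°, 33.2211°) → (521808.460, 3058739.592) m.

P1: E 516759 m, N 3100737 m; P2: E 521808 m, N 3058740 m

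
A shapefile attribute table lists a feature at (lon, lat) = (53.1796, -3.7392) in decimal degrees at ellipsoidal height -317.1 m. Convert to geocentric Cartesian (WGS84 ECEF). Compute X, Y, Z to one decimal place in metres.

WGS84: a = 6378137 m, e² = 0.006694380; N(φ) = a/√(1−e²sin²φ) = 6378227.799 m.
X = (N+h)·cosφ·cosλ = 3814200.244 m; Y = (N+h)·cosφ·sinλ = 5094763.870 m; Z = (N(1−e²)+h)·sinφ = -413151.107 m.

X 3814200.2 m, Y 5094763.9 m, Z -413151.1 m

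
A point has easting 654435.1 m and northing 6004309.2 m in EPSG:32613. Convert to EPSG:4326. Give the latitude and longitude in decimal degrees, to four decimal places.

Zone 13N: λ₀ = -105°, k₀ = 0.9996, false easting 500000 m.
Meridian distance M = (N − FN)/k₀ = 6006711.9 m.
Inverse transverse Mercator on WGS84 gives φ = 54.16359980°, λ = -102.63449945°.

lat 54.1636°, lon -102.6345°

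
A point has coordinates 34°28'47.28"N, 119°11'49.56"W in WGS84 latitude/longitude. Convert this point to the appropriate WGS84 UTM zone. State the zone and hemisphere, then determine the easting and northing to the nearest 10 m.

Zone 11N: E 298230 m, N 3817550 m

Longitude -119.1971° lies in the 6° band [-120°, -114°), giving zone 11; latitude is north of the equator, so 11N.
Zone 11 central meridian λ₀ = 6×11 − 183 = -117°; Δλ = -2.1971°.
Transverse Mercator on WGS84 with k₀ = 0.9996 gives E = 298232.551 m, N = 3817548.019 m.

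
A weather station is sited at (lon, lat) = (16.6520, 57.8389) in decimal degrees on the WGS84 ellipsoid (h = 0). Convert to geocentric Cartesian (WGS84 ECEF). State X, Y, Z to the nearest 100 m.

X 3260500 m, Y 975200 m, Z 5376200 m

WGS84: a = 6378137 m, e² = 0.006694380; N(φ) = a/√(1−e²sin²φ) = 6393492.022 m.
X = (N+h)·cosφ·cosλ = 3260543.190 m; Y = (N+h)·cosφ·sinλ = 975233.175 m; Z = (N(1−e²)+h)·sinφ = 5376208.156 m.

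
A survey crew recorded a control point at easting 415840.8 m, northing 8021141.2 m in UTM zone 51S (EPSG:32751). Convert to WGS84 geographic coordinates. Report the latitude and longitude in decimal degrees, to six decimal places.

lat -17.896000°, lon 122.205500°

Zone 51S: λ₀ = 123°, k₀ = 0.9996, false easting 500000 m, false northing 10000000 m.
Meridian distance M = (N − FN)/k₀ = -1979650.7 m.
Inverse transverse Mercator on WGS84 gives φ = -17.89600036°, λ = 122.20550020°.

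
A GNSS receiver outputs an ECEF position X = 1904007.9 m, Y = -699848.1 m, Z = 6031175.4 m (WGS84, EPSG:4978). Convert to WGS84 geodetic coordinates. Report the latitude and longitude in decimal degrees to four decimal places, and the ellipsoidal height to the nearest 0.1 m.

lat 71.5258°, lon -20.1817°, h 4268.1 m

λ = atan2(Y, X) = -20.18169917°; p = √(X²+Y²) = 2028554.5 m.
Bowring's method on WGS84 (a = 6378137 m, b = 6356752.314 m) gives φ = 71.52580001°, h = 4268.116 m.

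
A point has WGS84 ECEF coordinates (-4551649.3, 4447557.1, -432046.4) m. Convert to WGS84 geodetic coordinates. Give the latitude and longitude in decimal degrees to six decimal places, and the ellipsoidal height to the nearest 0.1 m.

lat -3.910000°, lon 135.662700°, h 436.3 m

λ = atan2(Y, X) = 135.66270041°; p = √(X²+Y²) = 6363825.5 m.
Bowring's method on WGS84 (a = 6378137 m, b = 6356752.314 m) gives φ = -3.91000001°, h = 436.315 m.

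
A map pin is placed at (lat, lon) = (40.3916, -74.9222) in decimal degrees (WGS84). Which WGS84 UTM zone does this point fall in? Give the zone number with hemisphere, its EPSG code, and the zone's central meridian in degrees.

UTM zone = ⌊(λ + 180)/6⌋ + 1; -74.9222° ∈ [-78°, -72°) → zone 18.
Hemisphere: N (φ ≥ 0).
Central meridian λ₀ = 6×18 − 183 = -75°.
EPSG code: 32618.

Zone 18N (EPSG:32618), central meridian -75°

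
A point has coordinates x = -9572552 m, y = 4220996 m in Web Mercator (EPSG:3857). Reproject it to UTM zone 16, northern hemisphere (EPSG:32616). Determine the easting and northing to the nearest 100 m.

E 591500 m, N 3920000 m

Web Mercator inverse (R = 6378137 m) → φ = 35.41920231°, λ = -85.99169770°.
UTM 16N forward: E = 591539.109 m, N = 3919999.455 m.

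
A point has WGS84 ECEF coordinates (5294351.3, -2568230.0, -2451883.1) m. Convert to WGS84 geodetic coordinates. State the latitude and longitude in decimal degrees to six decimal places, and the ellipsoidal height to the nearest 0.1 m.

lat -22.757300°, lon -25.877500°, h -189.9 m

λ = atan2(Y, X) = -25.87749952°; p = √(X²+Y²) = 5884382.8 m.
Bowring's method on WGS84 (a = 6378137 m, b = 6356752.314 m) gives φ = -22.75729960°, h = -189.916 m.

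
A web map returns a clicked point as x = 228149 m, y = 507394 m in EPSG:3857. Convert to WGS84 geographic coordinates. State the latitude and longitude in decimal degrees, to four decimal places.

lat 4.5532°, lon 2.0495°

R = 6378137 m. λ = x/R = 2.04949734°.
φ = 2·arctan(exp(y/R)) − 90° = 2·arctan(1.08280) − 90° = 4.55319787°.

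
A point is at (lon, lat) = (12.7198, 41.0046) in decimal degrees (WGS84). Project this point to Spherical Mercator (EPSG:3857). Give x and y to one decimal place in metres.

x 1415961.7 m, y 5013020.2 m

Web Mercator is spherical with R = a = 6378137 m.
x = R·λ = 6378137 × 0.222002390 = 1415961.659 m.
y = R·ln tan(π/4 + φ/2) = 6378137 × 0.785969349 = 5013020.186 m.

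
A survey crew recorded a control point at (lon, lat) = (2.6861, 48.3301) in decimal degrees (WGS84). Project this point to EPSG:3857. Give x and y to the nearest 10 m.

x 299020 m, y 6161950 m

Web Mercator is spherical with R = a = 6378137 m.
x = R·λ = 6378137 × 0.046881289 = 299015.284 m.
y = R·ln tan(π/4 + φ/2) = 6378137 × 0.966104753 = 6161948.468 m.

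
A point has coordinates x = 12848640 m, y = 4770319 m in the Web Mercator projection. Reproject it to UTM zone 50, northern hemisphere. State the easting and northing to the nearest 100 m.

Web Mercator inverse (R = 6378137 m) → φ = 39.33880269°, λ = 115.42129692°.
UTM 50N forward: E = 363948.246 m, N = 4355563.307 m.

E 363900 m, N 4355600 m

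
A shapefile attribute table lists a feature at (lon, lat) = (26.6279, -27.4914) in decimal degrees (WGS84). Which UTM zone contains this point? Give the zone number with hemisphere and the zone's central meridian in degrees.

UTM zone = ⌊(λ + 180)/6⌋ + 1; 26.6279° ∈ [24°, 30°) → zone 35.
Hemisphere: S (φ < 0).
Central meridian λ₀ = 6×35 − 183 = 27°.

Zone 35S, central meridian 27°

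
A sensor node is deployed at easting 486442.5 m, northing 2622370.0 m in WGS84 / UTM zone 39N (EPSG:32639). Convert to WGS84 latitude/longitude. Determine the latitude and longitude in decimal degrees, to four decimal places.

lat 23.7122°, lon 50.8670°

Zone 39N: λ₀ = 51°, k₀ = 0.9996, false easting 500000 m.
Meridian distance M = (N − FN)/k₀ = 2623419.4 m.
Inverse transverse Mercator on WGS84 gives φ = 23.71220002°, λ = 50.86699995°.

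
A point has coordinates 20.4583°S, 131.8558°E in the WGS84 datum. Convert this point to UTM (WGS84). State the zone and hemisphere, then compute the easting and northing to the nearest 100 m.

Longitude 131.8558° lies in the 6° band [126°, 132°), giving zone 52; latitude is south of the equator, so 52S.
Zone 52 central meridian λ₀ = 6×52 − 183 = 129°; Δλ = +2.8558°.
Transverse Mercator on WGS84 with k₀ = 0.9996 gives E = 797951.397 m, N = 7735205.020 m.

Zone 52S: E 798000 m, N 7735200 m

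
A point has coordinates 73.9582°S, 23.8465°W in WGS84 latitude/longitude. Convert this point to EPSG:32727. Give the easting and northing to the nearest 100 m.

Zone 27 central meridian λ₀ = 6×27 − 183 = -21°; Δλ = -2.8465°.
Transverse Mercator on WGS84 with k₀ = 0.9996 gives E = 412230.104 m, N = 1790529.418 m.

E 412200 m, N 1790500 m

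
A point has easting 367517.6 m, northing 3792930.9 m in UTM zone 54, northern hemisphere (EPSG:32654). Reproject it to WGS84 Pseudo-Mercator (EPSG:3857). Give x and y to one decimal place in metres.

Unproject from UTM 54N (λ₀ = 141°) → φ = 34.26910029°, λ = 139.56089962°.
Web Mercator (R = 6378137 m): x = 15535848.281 m, y = 4064993.110 m.

x 15535848.3 m, y 4064993.1 m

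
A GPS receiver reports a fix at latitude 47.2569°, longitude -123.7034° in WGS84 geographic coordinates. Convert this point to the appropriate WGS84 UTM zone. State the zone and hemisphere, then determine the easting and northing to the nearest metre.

Longitude -123.7034° lies in the 6° band [-126°, -120°), giving zone 10; latitude is north of the equator, so 10N.
Zone 10 central meridian λ₀ = 6×10 − 183 = -123°; Δλ = -0.7034°.
Transverse Mercator on WGS84 with k₀ = 0.9996 gives E = 446780.578 m, N = 5233953.038 m.

Zone 10N: E 446781 m, N 5233953 m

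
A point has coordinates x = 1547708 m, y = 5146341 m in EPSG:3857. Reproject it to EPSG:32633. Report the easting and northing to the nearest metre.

Web Mercator inverse (R = 6378137 m) → φ = 41.90220189°, λ = 13.90329752°.
UTM 33N forward: E = 409034.158 m, N = 4639499.377 m.

E 409034 m, N 4639499 m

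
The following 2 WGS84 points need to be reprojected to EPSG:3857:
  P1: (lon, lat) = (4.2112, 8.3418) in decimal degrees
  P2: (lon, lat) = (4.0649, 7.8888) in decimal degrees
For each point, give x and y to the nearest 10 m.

P1: x 468790 m, y 931900 m; P2: x 452500 m, y 880970 m

Web Mercator: x = R·λ, y = R·ln tan(π/4+φ/2), R = 6378137 m.
P1 (8.3418°, 4.2112°) → (468788.640, 931903.026) m.
P2 (7.8888°, 4.0649°) → (452502.598, 880965.067) m.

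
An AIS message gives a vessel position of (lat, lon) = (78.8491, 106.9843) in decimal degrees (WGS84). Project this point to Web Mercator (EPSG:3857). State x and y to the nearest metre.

x 11909438 m, y 14839951 m

Web Mercator is spherical with R = a = 6378137 m.
x = R·λ = 6378137 × 1.867228283 = 11909437.799 m.
y = R·ln tan(π/4 + φ/2) = 6378137 × 2.326690531 = 14839950.966 m.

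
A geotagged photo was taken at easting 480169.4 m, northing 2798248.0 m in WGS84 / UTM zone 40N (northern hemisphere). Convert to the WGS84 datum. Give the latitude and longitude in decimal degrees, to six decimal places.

Zone 40N: λ₀ = 57°, k₀ = 0.9996, false easting 500000 m.
Meridian distance M = (N − FN)/k₀ = 2799367.7 m.
Inverse transverse Mercator on WGS84 gives φ = 25.30059998°, λ = 56.80299999°.

lat 25.300600°, lon 56.803000°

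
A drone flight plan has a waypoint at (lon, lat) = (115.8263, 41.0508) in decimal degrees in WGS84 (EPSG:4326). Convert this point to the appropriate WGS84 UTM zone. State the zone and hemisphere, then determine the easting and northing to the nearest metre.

Zone 50N: E 401365 m, N 4545060 m

Longitude 115.8263° lies in the 6° band [114°, 120°), giving zone 50; latitude is north of the equator, so 50N.
Zone 50 central meridian λ₀ = 6×50 − 183 = 117°; Δλ = -1.1737°.
Transverse Mercator on WGS84 with k₀ = 0.9996 gives E = 401364.898 m, N = 4545059.889 m.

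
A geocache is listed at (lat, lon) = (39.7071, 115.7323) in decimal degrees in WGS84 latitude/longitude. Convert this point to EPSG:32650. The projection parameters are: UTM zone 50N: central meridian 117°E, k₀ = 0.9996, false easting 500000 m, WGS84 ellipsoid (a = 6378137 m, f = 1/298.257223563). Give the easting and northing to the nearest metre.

Zone 50 central meridian λ₀ = 6×50 − 183 = 117°; Δλ = -1.2677°.
Transverse Mercator on WGS84 with k₀ = 0.9996 gives E = 391326.938 m, N = 4396017.133 m.

E 391327 m, N 4396017 m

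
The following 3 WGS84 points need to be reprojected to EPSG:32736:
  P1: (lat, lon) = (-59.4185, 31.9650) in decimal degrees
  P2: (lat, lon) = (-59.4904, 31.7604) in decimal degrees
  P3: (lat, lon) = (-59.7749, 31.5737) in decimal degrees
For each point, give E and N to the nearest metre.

P1: E 441262 m, N 3412890 m; P2: E 429800 m, N 3404685 m; P3: E 419909 m, N 3372796 m

UTM zone 36S: λ₀ = 33°, k₀ = 0.9996.
P1 (-59.4185°, 31.9650°) → (441261.558, 3412889.501) m.
P2 (-59.4904°, 31.7604°) → (429800.068, 3404685.300) m.
P3 (-59.7749°, 31.5737°) → (419908.545, 3372795.824) m.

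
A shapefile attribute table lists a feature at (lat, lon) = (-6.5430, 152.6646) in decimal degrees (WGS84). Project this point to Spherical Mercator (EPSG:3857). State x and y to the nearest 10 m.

x 16994550 m, y -729950 m

Web Mercator is spherical with R = a = 6378137 m.
x = R·λ = 6378137 × 2.664499921 = 16994545.534 m.
y = R·ln tan(π/4 + φ/2) = 6378137 × -0.114445911 = -729951.699 m.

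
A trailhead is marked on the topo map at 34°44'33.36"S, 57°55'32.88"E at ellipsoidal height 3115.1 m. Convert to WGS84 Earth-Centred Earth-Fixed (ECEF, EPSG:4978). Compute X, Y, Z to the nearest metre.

WGS84: a = 6378137 m, e² = 0.006694380; N(φ) = a/√(1−e²sin²φ) = 6385081.902 m.
X = (N+h)·cosφ·cosλ = 2787474.679 m; Y = (N+h)·cosφ·sinλ = 4448063.536 m; Z = (N(1−e²)+h)·sinφ = -3616214.170 m.

X 2787475 m, Y 4448064 m, Z -3616214 m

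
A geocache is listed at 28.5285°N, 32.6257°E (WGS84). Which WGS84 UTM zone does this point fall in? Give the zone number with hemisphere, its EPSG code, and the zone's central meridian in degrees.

UTM zone = ⌊(λ + 180)/6⌋ + 1; 32.6257° ∈ [30°, 36°) → zone 36.
Hemisphere: N (φ ≥ 0).
Central meridian λ₀ = 6×36 − 183 = 33°.
EPSG code: 32636.

Zone 36N (EPSG:32636), central meridian 33°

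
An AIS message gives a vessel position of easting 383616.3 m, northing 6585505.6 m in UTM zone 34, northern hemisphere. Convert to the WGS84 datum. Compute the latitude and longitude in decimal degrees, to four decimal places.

Zone 34N: λ₀ = 21°, k₀ = 0.9996, false easting 500000 m.
Meridian distance M = (N − FN)/k₀ = 6588140.9 m.
Inverse transverse Mercator on WGS84 gives φ = 59.39210043°, λ = 18.95070055°.

lat 59.3921°, lon 18.9507°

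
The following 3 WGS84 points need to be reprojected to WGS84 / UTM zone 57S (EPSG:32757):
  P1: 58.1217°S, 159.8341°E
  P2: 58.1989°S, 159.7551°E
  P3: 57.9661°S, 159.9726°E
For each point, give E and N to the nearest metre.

UTM zone 57S: λ₀ = 159°, k₀ = 0.9996.
P1 (-58.1217°, 159.8341°) → (549134.837, 3557436.760) m.
P2 (-58.1989°, 159.7551°) → (544385.029, 3548896.765) m.
P3 (-57.9661°, 159.9726°) → (557542.731, 3574649.977) m.

P1: E 549135 m, N 3557437 m; P2: E 544385 m, N 3548897 m; P3: E 557543 m, N 3574650 m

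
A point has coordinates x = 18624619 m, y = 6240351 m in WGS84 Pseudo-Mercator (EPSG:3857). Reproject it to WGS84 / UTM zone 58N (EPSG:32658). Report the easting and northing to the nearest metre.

E 669480 m, N 5407369 m

Web Mercator inverse (R = 6378137 m) → φ = 48.79619833°, λ = 167.30779909°.
UTM 58N forward: E = 669479.867 m, N = 5407369.175 m.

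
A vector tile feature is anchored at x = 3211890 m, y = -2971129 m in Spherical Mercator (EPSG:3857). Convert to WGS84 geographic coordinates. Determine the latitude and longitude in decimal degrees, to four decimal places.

lat -25.7741°, lon 28.8529°

R = 6378137 m. λ = x/R = 28.85289878°.
φ = 2·arctan(exp(y/R)) − 90° = 2·arctan(0.62761) − 90° = -25.77409955°.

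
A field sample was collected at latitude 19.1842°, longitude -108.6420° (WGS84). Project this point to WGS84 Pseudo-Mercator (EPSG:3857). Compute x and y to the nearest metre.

x -12093972 m, y 2176635 m

Web Mercator is spherical with R = a = 6378137 m.
x = R·λ = 6378137 × -1.896160606 = -12093972.119 m.
y = R·ln tan(π/4 + φ/2) = 6378137 × 0.341264938 = 2176634.530 m.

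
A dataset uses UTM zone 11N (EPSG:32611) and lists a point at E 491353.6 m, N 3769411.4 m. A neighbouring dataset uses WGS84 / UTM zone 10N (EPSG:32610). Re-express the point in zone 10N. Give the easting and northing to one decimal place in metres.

E 1045377.5 m, N 3785186.4 m

UTM 11N → geographic: φ = 34.06540001°, λ = -117.09370047°.
UTM 10N (λ₀ = -123°) forward: E = 1045377.463 m, N = 3785186.385 m.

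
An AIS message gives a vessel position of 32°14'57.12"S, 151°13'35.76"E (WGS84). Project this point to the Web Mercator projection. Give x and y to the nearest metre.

x 16834468 m, y -3796067 m

Web Mercator is spherical with R = a = 6378137 m.
x = R·λ = 6378137 × 2.639402087 = 16834468.106 m.
y = R·ln tan(π/4 + φ/2) = 6378137 × -0.595168563 = -3796066.635 m.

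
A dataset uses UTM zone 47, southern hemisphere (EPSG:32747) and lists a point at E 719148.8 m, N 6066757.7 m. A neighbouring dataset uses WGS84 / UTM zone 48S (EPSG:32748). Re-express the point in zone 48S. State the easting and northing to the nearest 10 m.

E 175020 m, N 6063540 m

UTM 47S → geographic: φ = -35.51859967°, λ = 101.41670030°.
UTM 48S (λ₀ = 105°) forward: E = 175024.997 m, N = 6063535.413 m.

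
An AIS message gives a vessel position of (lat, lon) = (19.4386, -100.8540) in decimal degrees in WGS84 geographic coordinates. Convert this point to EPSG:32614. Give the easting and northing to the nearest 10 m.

E 305360 m, N 2150410 m

Zone 14 central meridian λ₀ = 6×14 − 183 = -99°; Δλ = -1.8540°.
Transverse Mercator on WGS84 with k₀ = 0.9996 gives E = 305357.024 m, N = 2150407.020 m.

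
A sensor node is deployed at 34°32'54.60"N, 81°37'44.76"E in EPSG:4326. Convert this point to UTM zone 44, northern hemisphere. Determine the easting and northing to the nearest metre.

Zone 44 central meridian λ₀ = 6×44 − 183 = 81°; Δλ = +0.6291°.
Transverse Mercator on WGS84 with k₀ = 0.9996 gives E = 557720.372 m, N = 3823155.002 m.

E 557720 m, N 3823155 m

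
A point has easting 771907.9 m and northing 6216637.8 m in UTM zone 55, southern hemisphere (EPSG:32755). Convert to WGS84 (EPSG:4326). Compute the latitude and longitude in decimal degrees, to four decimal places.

Zone 55S: λ₀ = 147°, k₀ = 0.9996, false easting 500000 m, false northing 10000000 m.
Meridian distance M = (N − FN)/k₀ = -3784876.2 m.
Inverse transverse Mercator on WGS84 gives φ = -34.15580009°, λ = 149.94929965°.

lat -34.1558°, lon 149.9493°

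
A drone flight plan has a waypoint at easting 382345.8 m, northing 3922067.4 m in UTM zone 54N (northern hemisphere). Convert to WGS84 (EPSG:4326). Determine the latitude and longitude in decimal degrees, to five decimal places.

lat 35.43510°, lon 139.70380°

Zone 54N: λ₀ = 141°, k₀ = 0.9996, false easting 500000 m.
Meridian distance M = (N − FN)/k₀ = 3923636.9 m.
Inverse transverse Mercator on WGS84 gives φ = 35.43509991°, λ = 139.70379997°.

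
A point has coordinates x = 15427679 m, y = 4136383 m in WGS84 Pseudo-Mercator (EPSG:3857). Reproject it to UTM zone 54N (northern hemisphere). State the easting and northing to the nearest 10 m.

E 279450 m, N 3853230 m

Web Mercator inverse (R = 6378137 m) → φ = 34.79740306°, λ = 138.58919844°.
UTM 54N forward: E = 279446.646 m, N = 3853225.102 m.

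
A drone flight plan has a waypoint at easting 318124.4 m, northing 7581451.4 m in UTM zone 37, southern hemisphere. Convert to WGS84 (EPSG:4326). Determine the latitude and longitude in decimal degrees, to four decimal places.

Zone 37S: λ₀ = 39°, k₀ = 0.9996, false easting 500000 m, false northing 10000000 m.
Meridian distance M = (N − FN)/k₀ = -2419516.4 m.
Inverse transverse Mercator on WGS84 gives φ = -21.86159998°, λ = 37.23989983°.

lat -21.8616°, lon 37.2399°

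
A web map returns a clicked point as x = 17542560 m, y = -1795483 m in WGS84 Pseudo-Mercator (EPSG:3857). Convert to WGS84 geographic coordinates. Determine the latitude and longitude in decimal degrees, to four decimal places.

R = 6378137 m. λ = x/R = 157.58749771°.
φ = 2·arctan(exp(y/R)) − 90° = 2·arctan(0.75465) − 90° = -15.92019723°.

lat -15.9202°, lon 157.5875°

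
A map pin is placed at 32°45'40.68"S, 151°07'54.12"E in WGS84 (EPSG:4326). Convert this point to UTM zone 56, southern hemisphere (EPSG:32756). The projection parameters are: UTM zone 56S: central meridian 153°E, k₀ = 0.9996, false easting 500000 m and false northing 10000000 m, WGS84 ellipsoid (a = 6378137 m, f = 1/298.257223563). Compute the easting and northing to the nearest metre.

E 324990 m, N 6373630 m

Zone 56 central meridian λ₀ = 6×56 − 183 = 153°; Δλ = -1.8683°.
Transverse Mercator on WGS84 with k₀ = 0.9996 gives E = 324989.805 m, N = 6373630.450 m.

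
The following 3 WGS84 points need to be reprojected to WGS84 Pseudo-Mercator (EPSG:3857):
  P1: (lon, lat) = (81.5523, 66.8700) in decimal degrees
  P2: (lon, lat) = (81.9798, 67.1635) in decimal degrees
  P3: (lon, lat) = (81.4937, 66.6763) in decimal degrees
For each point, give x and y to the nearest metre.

Web Mercator: x = R·λ, y = R·ln tan(π/4+φ/2), R = 6378137 m.
P1 (66.8700°, 81.5523°) → (9078360.509, 10119120.262) m.
P2 (67.1635°, 81.9798°) → (9125949.591, 10202797.298) m.
P3 (66.6763°, 81.4937°) → (9071837.187, 10064444.284) m.

P1: x 9078361 m, y 10119120 m; P2: x 9125950 m, y 10202797 m; P3: x 9071837 m, y 10064444 m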